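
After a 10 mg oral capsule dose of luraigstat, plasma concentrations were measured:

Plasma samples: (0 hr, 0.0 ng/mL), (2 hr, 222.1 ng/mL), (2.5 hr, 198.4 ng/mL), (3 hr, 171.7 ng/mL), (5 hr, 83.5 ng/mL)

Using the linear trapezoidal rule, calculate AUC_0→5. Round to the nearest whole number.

AUC = 675 ng/mL·hr

Trapezoidal AUC_0→5:
  [0→2]: (0.0+222.1)/2 × 2 = 222.1
  [2→2.5]: (222.1+198.4)/2 × 0.5 = 105.125
  [2.5→3]: (198.4+171.7)/2 × 0.5 = 92.525
  [3→5]: (171.7+83.5)/2 × 2 = 255.2
  Sum = 674.95 ng/mL·hr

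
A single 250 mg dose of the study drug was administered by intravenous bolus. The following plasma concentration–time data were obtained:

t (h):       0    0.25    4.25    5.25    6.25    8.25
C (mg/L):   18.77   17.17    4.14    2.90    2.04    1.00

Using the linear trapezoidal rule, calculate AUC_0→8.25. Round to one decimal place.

AUC = 56.1 mg/L·h

Trapezoidal AUC_0→8.25:
  [0→0.25]: (18.77+17.17)/2 × 0.25 = 4.4925
  [0.25→4.25]: (17.17+4.14)/2 × 4 = 42.62
  [4.25→5.25]: (4.14+2.90)/2 × 1 = 3.52
  [5.25→6.25]: (2.90+2.04)/2 × 1 = 2.47
  [6.25→8.25]: (2.04+1.00)/2 × 2 = 3.04
  Sum = 56.1425 mg/L·h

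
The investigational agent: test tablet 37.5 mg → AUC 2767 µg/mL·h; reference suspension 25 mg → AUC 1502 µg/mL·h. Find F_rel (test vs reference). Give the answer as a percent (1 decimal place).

F_rel = 122.8%

F_rel = (AUC_test/D_test) / (AUC_ref/D_ref)
      = (2767/37.5) / (1502/25)
      = 73.7867 / 60.08 = 1.2281 = 122.81%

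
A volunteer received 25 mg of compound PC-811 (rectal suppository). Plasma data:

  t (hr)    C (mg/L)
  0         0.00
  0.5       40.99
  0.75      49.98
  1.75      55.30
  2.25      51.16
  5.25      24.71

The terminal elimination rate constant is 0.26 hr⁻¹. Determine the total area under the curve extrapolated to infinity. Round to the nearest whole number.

Trapezoidal AUC_0→5.25:
  [0→0.5]: (0.00+40.99)/2 × 0.5 = 10.2475
  [0.5→0.75]: (40.99+49.98)/2 × 0.25 = 11.37125
  [0.75→1.75]: (49.98+55.30)/2 × 1 = 52.64
  [1.75→2.25]: (55.30+51.16)/2 × 0.5 = 26.615
  [2.25→5.25]: (51.16+24.71)/2 × 3 = 113.805
  Sum = 214.67875 mg/L·hr
Extrapolated tail: C_last / k_e = 24.71 / 0.26 = 95.038
AUC_0→∞ = 214.67875 + 95.038 = 309.71675 mg/L·hr

AUC = 310 mg/L·hr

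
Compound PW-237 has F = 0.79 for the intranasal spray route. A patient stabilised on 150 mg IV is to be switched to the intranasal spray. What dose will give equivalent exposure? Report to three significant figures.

D_intranasal = 190 mg

For equal systemic exposure: F × D_ev = D_iv
D_ev = D_iv / F = 150 / 0.79 = 189.873 mg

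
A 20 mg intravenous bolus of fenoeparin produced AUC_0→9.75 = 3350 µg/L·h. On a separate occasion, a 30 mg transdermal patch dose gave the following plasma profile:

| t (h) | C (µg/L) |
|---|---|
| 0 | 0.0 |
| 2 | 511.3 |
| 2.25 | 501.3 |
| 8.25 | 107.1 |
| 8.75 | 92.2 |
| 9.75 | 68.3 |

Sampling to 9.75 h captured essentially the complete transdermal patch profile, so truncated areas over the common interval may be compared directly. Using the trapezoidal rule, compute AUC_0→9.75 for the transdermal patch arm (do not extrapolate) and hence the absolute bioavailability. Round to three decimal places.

F = 0.516

Trapezoidal AUC_0→9.75 (transdermal patch):
  [0→2]: (0.0+511.3)/2 × 2 = 511.3
  [2→2.25]: (511.3+501.3)/2 × 0.25 = 126.575
  [2.25→8.25]: (501.3+107.1)/2 × 6 = 1825.2
  [8.25→8.75]: (107.1+92.2)/2 × 0.5 = 49.825
  [8.75→9.75]: (92.2+68.3)/2 × 1 = 80.25
  Sum = 2593.15 µg/L·h
F = (AUC_ev/D_ev)/(AUC_iv/D_iv) = (2593.15/30)/(3350/20) = 86.4383/167.5 = 0.5160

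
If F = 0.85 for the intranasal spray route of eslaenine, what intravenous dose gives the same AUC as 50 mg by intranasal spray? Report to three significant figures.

Systemic exposure from an extravascular dose = F × D_ev, so the equivalent IV dose is F × D_ev.
D_iv = F × D_ev = 0.85 × 50 = 42.5 mg

D_iv = 42.5 mg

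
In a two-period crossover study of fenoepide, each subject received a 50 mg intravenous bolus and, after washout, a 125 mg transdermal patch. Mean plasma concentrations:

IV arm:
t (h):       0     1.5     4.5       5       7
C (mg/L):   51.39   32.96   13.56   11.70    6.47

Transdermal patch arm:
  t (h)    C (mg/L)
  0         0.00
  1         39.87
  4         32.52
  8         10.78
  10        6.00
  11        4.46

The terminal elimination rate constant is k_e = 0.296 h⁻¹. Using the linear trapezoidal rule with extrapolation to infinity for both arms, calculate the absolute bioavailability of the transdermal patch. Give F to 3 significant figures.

Trapezoidal AUC_0→7 (IV):
  [0→1.5]: (51.39+32.96)/2 × 1.5 = 63.2625
  [1.5→4.5]: (32.96+13.56)/2 × 3 = 69.78
  [4.5→5]: (13.56+11.70)/2 × 0.5 = 6.315
  [5→7]: (11.70+6.47)/2 × 2 = 18.17
  Sum = 157.5275 mg/L·h
IV tail: 6.47/0.296 = 21.858; AUC_iv,0→∞ = 157.5275 + 21.858 = 179.3855 mg/L·h
Trapezoidal AUC_0→11 (transdermal patch):
  [0→1]: (0.00+39.87)/2 × 1 = 19.935
  [1→4]: (39.87+32.52)/2 × 3 = 108.585
  [4→8]: (32.52+10.78)/2 × 4 = 86.6
  [8→10]: (10.78+6.00)/2 × 2 = 16.78
  [10→11]: (6.00+4.46)/2 × 1 = 5.23
  Sum = 237.13 mg/L·h
transdermal patch tail: 4.46/0.296 = 15.068; AUC_ev,0→∞ = 237.13 + 15.068 = 252.198 mg/L·h
F = (AUC_ev/D_ev)/(AUC_iv/D_iv) = (252.198/125)/(179.3855/50) = 2.017584/3.58771 = 0.5624

F = 0.562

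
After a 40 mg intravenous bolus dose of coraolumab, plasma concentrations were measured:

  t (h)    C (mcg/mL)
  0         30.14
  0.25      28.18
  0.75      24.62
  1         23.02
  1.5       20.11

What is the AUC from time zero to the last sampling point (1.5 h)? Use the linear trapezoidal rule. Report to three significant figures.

Trapezoidal AUC_0→1.5:
  [0→0.25]: (30.14+28.18)/2 × 0.25 = 7.29
  [0.25→0.75]: (28.18+24.62)/2 × 0.5 = 13.2
  [0.75→1]: (24.62+23.02)/2 × 0.25 = 5.955
  [1→1.5]: (23.02+20.11)/2 × 0.5 = 10.7825
  Sum = 37.2275 mcg/mL·h

AUC = 37.2 mcg/mL·h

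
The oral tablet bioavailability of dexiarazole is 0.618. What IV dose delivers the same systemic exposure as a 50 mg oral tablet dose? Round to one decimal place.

D_iv = 30.9 mg

Systemic exposure from an extravascular dose = F × D_ev, so the equivalent IV dose is F × D_ev.
D_iv = F × D_ev = 0.618 × 50 = 30.9 mg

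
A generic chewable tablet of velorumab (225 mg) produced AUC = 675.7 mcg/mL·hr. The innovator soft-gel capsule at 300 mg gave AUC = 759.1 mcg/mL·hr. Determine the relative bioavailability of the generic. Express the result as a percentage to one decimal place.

F_rel = (AUC_test/D_test) / (AUC_ref/D_ref)
      = (675.7/225) / (759.1/300)
      = 3.00311 / 2.53033 = 1.1868 = 118.68%

F_rel = 118.7%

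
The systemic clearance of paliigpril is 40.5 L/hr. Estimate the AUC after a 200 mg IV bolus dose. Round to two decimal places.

AUC = 4.94 mg/L·hr

AUC_0→∞ = Dose_iv / CL
        = 200 / 40.5 = 4.93827 mg/L·hr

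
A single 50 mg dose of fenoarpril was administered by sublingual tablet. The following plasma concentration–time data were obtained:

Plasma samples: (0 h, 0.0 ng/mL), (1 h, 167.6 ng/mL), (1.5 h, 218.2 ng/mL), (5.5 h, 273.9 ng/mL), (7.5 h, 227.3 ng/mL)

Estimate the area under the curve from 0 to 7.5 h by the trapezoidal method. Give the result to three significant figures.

Trapezoidal AUC_0→7.5:
  [0→1]: (0.0+167.6)/2 × 1 = 83.8
  [1→1.5]: (167.6+218.2)/2 × 0.5 = 96.45
  [1.5→5.5]: (218.2+273.9)/2 × 4 = 984.2
  [5.5→7.5]: (273.9+227.3)/2 × 2 = 501.2
  Sum = 1665.65 ng/mL·h

AUC = 1670 ng/mL·h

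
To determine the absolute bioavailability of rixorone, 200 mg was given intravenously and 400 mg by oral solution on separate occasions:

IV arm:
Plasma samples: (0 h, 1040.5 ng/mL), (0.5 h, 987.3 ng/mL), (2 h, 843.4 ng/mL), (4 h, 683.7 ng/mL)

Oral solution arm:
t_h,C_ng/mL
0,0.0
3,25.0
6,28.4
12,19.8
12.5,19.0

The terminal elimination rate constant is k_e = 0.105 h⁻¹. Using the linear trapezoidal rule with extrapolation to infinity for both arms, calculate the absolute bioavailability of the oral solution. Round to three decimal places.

F = 0.023

Trapezoidal AUC_0→4 (IV):
  [0→0.5]: (1040.5+987.3)/2 × 0.5 = 506.95
  [0.5→2]: (987.3+843.4)/2 × 1.5 = 1373.025
  [2→4]: (843.4+683.7)/2 × 2 = 1527.1
  Sum = 3407.075 ng/mL·h
IV tail: 683.7/0.105 = 6511.429; AUC_iv,0→∞ = 3407.075 + 6511.429 = 9918.504 ng/mL·h
Trapezoidal AUC_0→12.5 (oral solution):
  [0→3]: (0.0+25.0)/2 × 3 = 37.5
  [3→6]: (25.0+28.4)/2 × 3 = 80.1
  [6→12]: (28.4+19.8)/2 × 6 = 144.6
  [12→12.5]: (19.8+19.0)/2 × 0.5 = 9.7
  Sum = 271.9 ng/mL·h
oral solution tail: 19.0/0.105 = 180.952; AUC_ev,0→∞ = 271.9 + 180.952 = 452.852 ng/mL·h
F = (AUC_ev/D_ev)/(AUC_iv/D_iv) = (452.852/400)/(9918.504/200) = 1.13213/49.59252 = 0.0228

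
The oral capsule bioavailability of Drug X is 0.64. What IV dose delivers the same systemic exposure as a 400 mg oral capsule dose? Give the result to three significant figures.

D_iv = 256 mg

Systemic exposure from an extravascular dose = F × D_ev, so the equivalent IV dose is F × D_ev.
D_iv = F × D_ev = 0.64 × 400 = 256 mg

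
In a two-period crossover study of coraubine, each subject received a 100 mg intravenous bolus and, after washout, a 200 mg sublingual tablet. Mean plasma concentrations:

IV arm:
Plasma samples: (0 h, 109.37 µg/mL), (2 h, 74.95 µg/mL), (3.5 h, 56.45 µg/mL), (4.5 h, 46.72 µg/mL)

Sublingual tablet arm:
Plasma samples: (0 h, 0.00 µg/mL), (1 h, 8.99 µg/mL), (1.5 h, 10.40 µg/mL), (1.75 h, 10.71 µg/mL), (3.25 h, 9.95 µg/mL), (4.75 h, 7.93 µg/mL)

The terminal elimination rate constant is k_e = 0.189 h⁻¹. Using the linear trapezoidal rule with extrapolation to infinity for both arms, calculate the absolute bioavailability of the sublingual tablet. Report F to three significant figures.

F = 0.0712

Trapezoidal AUC_0→4.5 (IV):
  [0→2]: (109.37+74.95)/2 × 2 = 184.32
  [2→3.5]: (74.95+56.45)/2 × 1.5 = 98.55
  [3.5→4.5]: (56.45+46.72)/2 × 1 = 51.585
  Sum = 334.455 µg/mL·h
IV tail: 46.72/0.189 = 247.196; AUC_iv,0→∞ = 334.455 + 247.196 = 581.651 µg/mL·h
Trapezoidal AUC_0→4.75 (sublingual tablet):
  [0→1]: (0.00+8.99)/2 × 1 = 4.495
  [1→1.5]: (8.99+10.40)/2 × 0.5 = 4.8475
  [1.5→1.75]: (10.40+10.71)/2 × 0.25 = 2.63875
  [1.75→3.25]: (10.71+9.95)/2 × 1.5 = 15.495
  [3.25→4.75]: (9.95+7.93)/2 × 1.5 = 13.41
  Sum = 40.88625 µg/mL·h
sublingual tablet tail: 7.93/0.189 = 41.958; AUC_ev,0→∞ = 40.88625 + 41.958 = 82.84425 µg/mL·h
F = (AUC_ev/D_ev)/(AUC_iv/D_iv) = (82.84425/200)/(581.651/100) = 0.41422125/5.81651 = 0.0712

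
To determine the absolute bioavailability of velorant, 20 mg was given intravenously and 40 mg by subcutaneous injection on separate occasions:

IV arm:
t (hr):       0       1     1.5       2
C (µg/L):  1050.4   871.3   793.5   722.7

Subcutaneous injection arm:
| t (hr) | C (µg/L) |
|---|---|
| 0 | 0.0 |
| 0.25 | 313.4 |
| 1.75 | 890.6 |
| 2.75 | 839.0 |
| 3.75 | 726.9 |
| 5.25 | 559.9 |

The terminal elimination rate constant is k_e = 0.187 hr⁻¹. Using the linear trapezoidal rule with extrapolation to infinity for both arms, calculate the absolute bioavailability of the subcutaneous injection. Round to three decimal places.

Trapezoidal AUC_0→2 (IV):
  [0→1]: (1050.4+871.3)/2 × 1 = 960.85
  [1→1.5]: (871.3+793.5)/2 × 0.5 = 416.2
  [1.5→2]: (793.5+722.7)/2 × 0.5 = 379.05
  Sum = 1756.1 µg/L·hr
IV tail: 722.7/0.187 = 3864.706; AUC_iv,0→∞ = 1756.1 + 3864.706 = 5620.806 µg/L·hr
Trapezoidal AUC_0→5.25 (subcutaneous injection):
  [0→0.25]: (0.0+313.4)/2 × 0.25 = 39.175
  [0.25→1.75]: (313.4+890.6)/2 × 1.5 = 903.0
  [1.75→2.75]: (890.6+839.0)/2 × 1 = 864.8
  [2.75→3.75]: (839.0+726.9)/2 × 1 = 782.95
  [3.75→5.25]: (726.9+559.9)/2 × 1.5 = 965.1
  Sum = 3555.025 µg/L·hr
subcutaneous injection tail: 559.9/0.187 = 2994.118; AUC_ev,0→∞ = 3555.025 + 2994.118 = 6549.143 µg/L·hr
F = (AUC_ev/D_ev)/(AUC_iv/D_iv) = (6549.143/40)/(5620.806/20) = 163.729/281.0403 = 0.5826

F = 0.583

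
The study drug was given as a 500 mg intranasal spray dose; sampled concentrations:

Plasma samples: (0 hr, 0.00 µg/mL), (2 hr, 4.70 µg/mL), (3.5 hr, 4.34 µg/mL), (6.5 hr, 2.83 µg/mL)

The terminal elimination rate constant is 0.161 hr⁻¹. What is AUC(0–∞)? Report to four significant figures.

Trapezoidal AUC_0→6.5:
  [0→2]: (0.00+4.70)/2 × 2 = 4.7
  [2→3.5]: (4.70+4.34)/2 × 1.5 = 6.78
  [3.5→6.5]: (4.34+2.83)/2 × 3 = 10.755
  Sum = 22.235 µg/mL·hr
Extrapolated tail: C_last / k_e = 2.83 / 0.161 = 17.578
AUC_0→∞ = 22.235 + 17.578 = 39.813 µg/mL·hr

AUC = 39.81 µg/mL·hr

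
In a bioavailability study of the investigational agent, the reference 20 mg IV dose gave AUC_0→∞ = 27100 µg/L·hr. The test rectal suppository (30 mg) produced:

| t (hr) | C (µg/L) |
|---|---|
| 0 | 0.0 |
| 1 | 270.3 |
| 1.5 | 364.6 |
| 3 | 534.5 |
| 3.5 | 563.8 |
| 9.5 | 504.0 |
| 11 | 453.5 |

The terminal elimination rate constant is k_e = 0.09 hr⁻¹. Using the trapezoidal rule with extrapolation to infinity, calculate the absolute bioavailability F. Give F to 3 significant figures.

F = 0.251

Trapezoidal AUC_0→11 (rectal suppository):
  [0→1]: (0.0+270.3)/2 × 1 = 135.15
  [1→1.5]: (270.3+364.6)/2 × 0.5 = 158.725
  [1.5→3]: (364.6+534.5)/2 × 1.5 = 674.325
  [3→3.5]: (534.5+563.8)/2 × 0.5 = 274.575
  [3.5→9.5]: (563.8+504.0)/2 × 6 = 3203.4
  [9.5→11]: (504.0+453.5)/2 × 1.5 = 718.125
  Sum = 5164.3 µg/L·hr
Tail: C_last/k_e = 453.5/0.09 = 5038.889
AUC_0→∞ (rectal suppository) = 5164.3 + 5038.889 = 10203.189 µg/L·hr
F = (AUC_ev/D_ev)/(AUC_iv/D_iv) = (10203.189/30)/(27100/20) = 340.1063/1355 = 0.2510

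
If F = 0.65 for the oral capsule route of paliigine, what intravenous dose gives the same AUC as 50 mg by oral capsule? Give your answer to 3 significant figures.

D_iv = 32.5 mg

Systemic exposure from an extravascular dose = F × D_ev, so the equivalent IV dose is F × D_ev.
D_iv = F × D_ev = 0.65 × 50 = 32.5 mg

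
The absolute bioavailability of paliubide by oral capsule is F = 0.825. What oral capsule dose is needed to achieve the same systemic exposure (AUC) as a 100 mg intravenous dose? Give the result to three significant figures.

For equal systemic exposure: F × D_ev = D_iv
D_ev = D_iv / F = 100 / 0.825 = 121.212 mg

D_oral = 121 mg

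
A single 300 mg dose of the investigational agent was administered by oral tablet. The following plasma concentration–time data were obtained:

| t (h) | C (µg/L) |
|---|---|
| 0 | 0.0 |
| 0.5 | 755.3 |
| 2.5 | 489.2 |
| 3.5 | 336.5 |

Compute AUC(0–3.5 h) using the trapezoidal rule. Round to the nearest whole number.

Trapezoidal AUC_0→3.5:
  [0→0.5]: (0.0+755.3)/2 × 0.5 = 188.825
  [0.5→2.5]: (755.3+489.2)/2 × 2 = 1244.5
  [2.5→3.5]: (489.2+336.5)/2 × 1 = 412.85
  Sum = 1846.175 µg/L·h

AUC = 1846 µg/L·h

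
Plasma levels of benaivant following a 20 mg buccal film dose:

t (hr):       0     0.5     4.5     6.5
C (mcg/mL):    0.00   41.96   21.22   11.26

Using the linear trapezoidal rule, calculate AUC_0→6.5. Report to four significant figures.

AUC = 169.3 mcg/mL·hr

Trapezoidal AUC_0→6.5:
  [0→0.5]: (0.00+41.96)/2 × 0.5 = 10.49
  [0.5→4.5]: (41.96+21.22)/2 × 4 = 126.36
  [4.5→6.5]: (21.22+11.26)/2 × 2 = 32.48
  Sum = 169.33 mcg/mL·hr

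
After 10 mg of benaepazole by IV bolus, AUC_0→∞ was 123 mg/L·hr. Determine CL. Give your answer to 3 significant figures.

CL = Dose_iv / AUC_0→∞
   = 10 / 123 = 0.0813008 L/hr

CL = 0.0813 L/hr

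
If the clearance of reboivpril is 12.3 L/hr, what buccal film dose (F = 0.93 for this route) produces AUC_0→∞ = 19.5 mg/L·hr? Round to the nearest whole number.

Dose = CL × AUC_0→∞ / F
     = 12.3 × 19.5 / 0.93 = 257.903 mg

Dose = 258 mg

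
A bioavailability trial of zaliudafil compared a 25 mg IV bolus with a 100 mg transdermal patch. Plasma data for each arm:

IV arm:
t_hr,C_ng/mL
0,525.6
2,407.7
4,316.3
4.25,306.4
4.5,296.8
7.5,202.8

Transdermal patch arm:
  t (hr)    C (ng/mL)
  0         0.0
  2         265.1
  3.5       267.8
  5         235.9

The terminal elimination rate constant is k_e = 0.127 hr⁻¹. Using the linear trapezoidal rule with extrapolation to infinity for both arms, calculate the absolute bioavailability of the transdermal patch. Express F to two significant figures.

F = 0.17

Trapezoidal AUC_0→7.5 (IV):
  [0→2]: (525.6+407.7)/2 × 2 = 933.3
  [2→4]: (407.7+316.3)/2 × 2 = 724.0
  [4→4.25]: (316.3+306.4)/2 × 0.25 = 77.8375
  [4.25→4.5]: (306.4+296.8)/2 × 0.25 = 75.4
  [4.5→7.5]: (296.8+202.8)/2 × 3 = 749.4
  Sum = 2559.9375 ng/mL·hr
IV tail: 202.8/0.127 = 1596.850; AUC_iv,0→∞ = 2559.9375 + 1596.850 = 4156.7875 ng/mL·hr
Trapezoidal AUC_0→5 (transdermal patch):
  [0→2]: (0.0+265.1)/2 × 2 = 265.1
  [2→3.5]: (265.1+267.8)/2 × 1.5 = 399.675
  [3.5→5]: (267.8+235.9)/2 × 1.5 = 377.775
  Sum = 1042.55 ng/mL·hr
transdermal patch tail: 235.9/0.127 = 1857.480; AUC_ev,0→∞ = 1042.55 + 1857.480 = 2900.03 ng/mL·hr
F = (AUC_ev/D_ev)/(AUC_iv/D_iv) = (2900.03/100)/(4156.7875/25) = 29.0003/166.2715 = 0.1744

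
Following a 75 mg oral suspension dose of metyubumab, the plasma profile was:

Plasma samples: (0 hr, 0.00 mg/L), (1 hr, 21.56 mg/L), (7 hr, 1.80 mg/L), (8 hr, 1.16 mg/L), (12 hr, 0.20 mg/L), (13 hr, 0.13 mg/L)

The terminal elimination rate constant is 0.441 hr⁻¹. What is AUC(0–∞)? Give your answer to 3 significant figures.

AUC = 85.5 mg/L·hr

Trapezoidal AUC_0→13:
  [0→1]: (0.00+21.56)/2 × 1 = 10.78
  [1→7]: (21.56+1.80)/2 × 6 = 70.08
  [7→8]: (1.80+1.16)/2 × 1 = 1.48
  [8→12]: (1.16+0.20)/2 × 4 = 2.72
  [12→13]: (0.20+0.13)/2 × 1 = 0.165
  Sum = 85.225 mg/L·hr
Extrapolated tail: C_last / k_e = 0.13 / 0.441 = 0.295
AUC_0→∞ = 85.225 + 0.295 = 85.52 mg/L·hr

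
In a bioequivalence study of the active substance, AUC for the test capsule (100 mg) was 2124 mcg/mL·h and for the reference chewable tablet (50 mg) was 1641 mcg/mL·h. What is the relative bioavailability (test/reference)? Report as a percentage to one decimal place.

F_rel = 64.7%

F_rel = (AUC_test/D_test) / (AUC_ref/D_ref)
      = (2124/100) / (1641/50)
      = 21.24 / 32.82 = 0.6472 = 64.72%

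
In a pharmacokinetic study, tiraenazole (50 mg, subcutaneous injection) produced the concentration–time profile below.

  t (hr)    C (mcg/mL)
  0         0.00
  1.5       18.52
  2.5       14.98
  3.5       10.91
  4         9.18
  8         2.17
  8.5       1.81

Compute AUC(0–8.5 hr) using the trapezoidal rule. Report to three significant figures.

Trapezoidal AUC_0→8.5:
  [0→1.5]: (0.00+18.52)/2 × 1.5 = 13.89
  [1.5→2.5]: (18.52+14.98)/2 × 1 = 16.75
  [2.5→3.5]: (14.98+10.91)/2 × 1 = 12.945
  [3.5→4]: (10.91+9.18)/2 × 0.5 = 5.0225
  [4→8]: (9.18+2.17)/2 × 4 = 22.7
  [8→8.5]: (2.17+1.81)/2 × 0.5 = 0.995
  Sum = 72.3025 mcg/mL·hr

AUC = 72.3 mcg/mL·hr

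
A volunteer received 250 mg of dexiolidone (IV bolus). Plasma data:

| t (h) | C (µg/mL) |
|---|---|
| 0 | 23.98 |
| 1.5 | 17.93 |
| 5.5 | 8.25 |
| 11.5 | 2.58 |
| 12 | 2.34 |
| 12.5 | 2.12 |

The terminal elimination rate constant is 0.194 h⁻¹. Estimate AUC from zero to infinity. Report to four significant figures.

AUC = 129.6 µg/mL·h

Trapezoidal AUC_0→12.5:
  [0→1.5]: (23.98+17.93)/2 × 1.5 = 31.4325
  [1.5→5.5]: (17.93+8.25)/2 × 4 = 52.36
  [5.5→11.5]: (8.25+2.58)/2 × 6 = 32.49
  [11.5→12]: (2.58+2.34)/2 × 0.5 = 1.23
  [12→12.5]: (2.34+2.12)/2 × 0.5 = 1.115
  Sum = 118.6275 µg/mL·h
Extrapolated tail: C_last / k_e = 2.12 / 0.194 = 10.928
AUC_0→∞ = 118.6275 + 10.928 = 129.5555 µg/mL·h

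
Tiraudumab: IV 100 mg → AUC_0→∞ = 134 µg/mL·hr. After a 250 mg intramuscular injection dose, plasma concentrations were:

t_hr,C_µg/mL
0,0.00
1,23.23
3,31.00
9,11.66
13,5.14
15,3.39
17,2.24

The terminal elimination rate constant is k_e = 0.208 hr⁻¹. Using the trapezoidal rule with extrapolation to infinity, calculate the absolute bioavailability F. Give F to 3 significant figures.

Trapezoidal AUC_0→17 (intramuscular injection):
  [0→1]: (0.00+23.23)/2 × 1 = 11.615
  [1→3]: (23.23+31.00)/2 × 2 = 54.23
  [3→9]: (31.00+11.66)/2 × 6 = 127.98
  [9→13]: (11.66+5.14)/2 × 4 = 33.6
  [13→15]: (5.14+3.39)/2 × 2 = 8.53
  [15→17]: (3.39+2.24)/2 × 2 = 5.63
  Sum = 241.585 µg/mL·hr
Tail: C_last/k_e = 2.24/0.208 = 10.769
AUC_0→∞ (intramuscular injection) = 241.585 + 10.769 = 252.354 µg/mL·hr
F = (AUC_ev/D_ev)/(AUC_iv/D_iv) = (252.354/250)/(134/100) = 1.009416/1.34 = 0.7533

F = 0.753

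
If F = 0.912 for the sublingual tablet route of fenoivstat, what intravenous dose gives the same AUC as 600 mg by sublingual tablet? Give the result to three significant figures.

D_iv = 547 mg

Systemic exposure from an extravascular dose = F × D_ev, so the equivalent IV dose is F × D_ev.
D_iv = F × D_ev = 0.912 × 600 = 547.2 mg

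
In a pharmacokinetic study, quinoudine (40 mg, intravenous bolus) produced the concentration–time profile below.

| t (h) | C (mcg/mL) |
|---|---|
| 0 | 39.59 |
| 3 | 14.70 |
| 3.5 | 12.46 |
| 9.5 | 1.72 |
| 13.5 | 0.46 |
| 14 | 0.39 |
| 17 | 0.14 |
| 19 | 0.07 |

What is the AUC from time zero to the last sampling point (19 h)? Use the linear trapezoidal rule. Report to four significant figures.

Trapezoidal AUC_0→19:
  [0→3]: (39.59+14.70)/2 × 3 = 81.435
  [3→3.5]: (14.70+12.46)/2 × 0.5 = 6.79
  [3.5→9.5]: (12.46+1.72)/2 × 6 = 42.54
  [9.5→13.5]: (1.72+0.46)/2 × 4 = 4.36
  [13.5→14]: (0.46+0.39)/2 × 0.5 = 0.2125
  [14→17]: (0.39+0.14)/2 × 3 = 0.795
  [17→19]: (0.14+0.07)/2 × 2 = 0.21
  Sum = 136.3425 mcg/mL·h

AUC = 136.3 mcg/mL·h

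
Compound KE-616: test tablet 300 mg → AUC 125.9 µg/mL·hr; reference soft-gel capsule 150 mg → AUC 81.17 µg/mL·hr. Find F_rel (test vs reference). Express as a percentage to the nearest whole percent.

F_rel = (AUC_test/D_test) / (AUC_ref/D_ref)
      = (125.9/300) / (81.17/150)
      = 0.419667 / 0.541133 = 0.7755 = 77.55%

F_rel = 78%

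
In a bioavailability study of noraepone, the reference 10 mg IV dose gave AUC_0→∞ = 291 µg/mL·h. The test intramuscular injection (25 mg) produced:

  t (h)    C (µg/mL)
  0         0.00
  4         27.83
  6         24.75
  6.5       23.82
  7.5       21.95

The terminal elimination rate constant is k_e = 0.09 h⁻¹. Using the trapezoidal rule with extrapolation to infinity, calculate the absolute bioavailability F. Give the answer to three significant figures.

F = 0.532

Trapezoidal AUC_0→7.5 (intramuscular injection):
  [0→4]: (0.00+27.83)/2 × 4 = 55.66
  [4→6]: (27.83+24.75)/2 × 2 = 52.58
  [6→6.5]: (24.75+23.82)/2 × 0.5 = 12.1425
  [6.5→7.5]: (23.82+21.95)/2 × 1 = 22.885
  Sum = 143.2675 µg/mL·h
Tail: C_last/k_e = 21.95/0.09 = 243.889
AUC_0→∞ (intramuscular injection) = 143.2675 + 243.889 = 387.1565 µg/mL·h
F = (AUC_ev/D_ev)/(AUC_iv/D_iv) = (387.1565/25)/(291/10) = 15.48626/29.1 = 0.5322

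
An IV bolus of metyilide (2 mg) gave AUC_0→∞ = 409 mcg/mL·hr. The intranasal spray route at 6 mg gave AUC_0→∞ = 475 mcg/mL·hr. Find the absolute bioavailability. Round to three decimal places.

F = (AUC_ev / D_ev) / (AUC_iv / D_iv)
  = (475/6) / (409/2)
  = 79.1667 / 204.5 = 0.3871

F = 0.387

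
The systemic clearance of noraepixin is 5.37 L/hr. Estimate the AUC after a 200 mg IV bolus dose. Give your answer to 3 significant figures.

AUC = 37.2 mg/L·hr

AUC_0→∞ = Dose_iv / CL
        = 200 / 5.37 = 37.2439 mg/L·hr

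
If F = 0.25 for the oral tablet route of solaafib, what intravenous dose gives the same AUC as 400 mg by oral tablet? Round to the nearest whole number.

Systemic exposure from an extravascular dose = F × D_ev, so the equivalent IV dose is F × D_ev.
D_iv = F × D_ev = 0.25 × 400 = 100 mg

D_iv = 100 mg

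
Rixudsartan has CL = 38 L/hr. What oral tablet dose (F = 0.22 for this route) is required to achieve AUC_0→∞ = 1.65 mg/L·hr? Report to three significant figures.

Dose = 285 mg

Dose = CL × AUC_0→∞ / F
     = 38 × 1.65 / 0.22 = 285 mg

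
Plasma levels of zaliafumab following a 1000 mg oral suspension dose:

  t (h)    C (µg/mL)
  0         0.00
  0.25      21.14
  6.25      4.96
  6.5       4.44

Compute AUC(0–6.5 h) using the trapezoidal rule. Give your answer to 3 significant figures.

AUC = 82.1 µg/mL·h

Trapezoidal AUC_0→6.5:
  [0→0.25]: (0.00+21.14)/2 × 0.25 = 2.6425
  [0.25→6.25]: (21.14+4.96)/2 × 6 = 78.3
  [6.25→6.5]: (4.96+4.44)/2 × 0.25 = 1.175
  Sum = 82.1175 µg/mL·h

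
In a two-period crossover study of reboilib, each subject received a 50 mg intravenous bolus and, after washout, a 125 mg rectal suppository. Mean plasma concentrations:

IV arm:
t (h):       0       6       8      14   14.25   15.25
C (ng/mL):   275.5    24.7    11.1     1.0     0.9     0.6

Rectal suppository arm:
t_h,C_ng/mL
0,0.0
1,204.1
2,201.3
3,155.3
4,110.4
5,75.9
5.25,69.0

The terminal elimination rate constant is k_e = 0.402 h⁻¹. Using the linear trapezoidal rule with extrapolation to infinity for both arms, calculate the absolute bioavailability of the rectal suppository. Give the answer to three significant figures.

Trapezoidal AUC_0→15.25 (IV):
  [0→6]: (275.5+24.7)/2 × 6 = 900.6
  [6→8]: (24.7+11.1)/2 × 2 = 35.8
  [8→14]: (11.1+1.0)/2 × 6 = 36.3
  [14→14.25]: (1.0+0.9)/2 × 0.25 = 0.2375
  [14.25→15.25]: (0.9+0.6)/2 × 1 = 0.75
  Sum = 973.6875 ng/mL·h
IV tail: 0.6/0.402 = 1.493; AUC_iv,0→∞ = 973.6875 + 1.493 = 975.1805 ng/mL·h
Trapezoidal AUC_0→5.25 (rectal suppository):
  [0→1]: (0.0+204.1)/2 × 1 = 102.05
  [1→2]: (204.1+201.3)/2 × 1 = 202.7
  [2→3]: (201.3+155.3)/2 × 1 = 178.3
  [3→4]: (155.3+110.4)/2 × 1 = 132.85
  [4→5]: (110.4+75.9)/2 × 1 = 93.15
  [5→5.25]: (75.9+69.0)/2 × 0.25 = 18.1125
  Sum = 727.1625 ng/mL·h
rectal suppository tail: 69.0/0.402 = 171.642; AUC_ev,0→∞ = 727.1625 + 171.642 = 898.8045 ng/mL·h
F = (AUC_ev/D_ev)/(AUC_iv/D_iv) = (898.8045/125)/(975.1805/50) = 7.190436/19.50361 = 0.3687

F = 0.369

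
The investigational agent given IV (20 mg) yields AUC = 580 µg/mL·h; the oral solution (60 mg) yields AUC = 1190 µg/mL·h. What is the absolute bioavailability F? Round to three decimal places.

F = (AUC_ev / D_ev) / (AUC_iv / D_iv)
  = (1190/60) / (580/20)
  = 19.8333 / 29 = 0.6839

F = 0.684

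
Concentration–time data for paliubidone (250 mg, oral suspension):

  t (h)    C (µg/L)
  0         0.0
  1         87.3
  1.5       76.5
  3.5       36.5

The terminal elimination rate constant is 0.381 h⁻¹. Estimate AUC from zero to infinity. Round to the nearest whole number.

AUC = 293 µg/L·h

Trapezoidal AUC_0→3.5:
  [0→1]: (0.0+87.3)/2 × 1 = 43.65
  [1→1.5]: (87.3+76.5)/2 × 0.5 = 40.95
  [1.5→3.5]: (76.5+36.5)/2 × 2 = 113.0
  Sum = 197.6 µg/L·h
Extrapolated tail: C_last / k_e = 36.5 / 0.381 = 95.801
AUC_0→∞ = 197.6 + 95.801 = 293.401 µg/L·h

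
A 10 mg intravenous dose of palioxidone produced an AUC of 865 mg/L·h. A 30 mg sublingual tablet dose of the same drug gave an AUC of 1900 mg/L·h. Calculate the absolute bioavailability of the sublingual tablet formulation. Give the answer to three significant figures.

F = (AUC_ev / D_ev) / (AUC_iv / D_iv)
  = (1900/30) / (865/10)
  = 63.3333 / 86.5 = 0.7322

F = 0.732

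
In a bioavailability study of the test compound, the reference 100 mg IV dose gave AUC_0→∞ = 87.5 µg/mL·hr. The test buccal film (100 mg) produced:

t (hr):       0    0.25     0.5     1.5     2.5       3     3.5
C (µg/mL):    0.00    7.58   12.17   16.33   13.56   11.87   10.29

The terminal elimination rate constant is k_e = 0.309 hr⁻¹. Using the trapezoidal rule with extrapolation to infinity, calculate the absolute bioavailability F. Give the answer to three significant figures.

F = 0.889

Trapezoidal AUC_0→3.5 (buccal film):
  [0→0.25]: (0.00+7.58)/2 × 0.25 = 0.9475
  [0.25→0.5]: (7.58+12.17)/2 × 0.25 = 2.46875
  [0.5→1.5]: (12.17+16.33)/2 × 1 = 14.25
  [1.5→2.5]: (16.33+13.56)/2 × 1 = 14.945
  [2.5→3]: (13.56+11.87)/2 × 0.5 = 6.3575
  [3→3.5]: (11.87+10.29)/2 × 0.5 = 5.54
  Sum = 44.50875 µg/mL·hr
Tail: C_last/k_e = 10.29/0.309 = 33.301
AUC_0→∞ (buccal film) = 44.50875 + 33.301 = 77.80975 µg/mL·hr
F = (AUC_ev/D_ev)/(AUC_iv/D_iv) = (77.80975/100)/(87.5/100) = 0.7780975/0.875 = 0.8893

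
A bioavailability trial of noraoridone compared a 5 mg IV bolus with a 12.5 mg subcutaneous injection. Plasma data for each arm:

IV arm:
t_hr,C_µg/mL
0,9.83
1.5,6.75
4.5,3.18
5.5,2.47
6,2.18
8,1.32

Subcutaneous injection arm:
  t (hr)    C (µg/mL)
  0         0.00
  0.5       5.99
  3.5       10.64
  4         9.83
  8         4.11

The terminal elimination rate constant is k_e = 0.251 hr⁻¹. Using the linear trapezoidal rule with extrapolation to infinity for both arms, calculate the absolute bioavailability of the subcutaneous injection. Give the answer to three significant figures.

Trapezoidal AUC_0→8 (IV):
  [0→1.5]: (9.83+6.75)/2 × 1.5 = 12.435
  [1.5→4.5]: (6.75+3.18)/2 × 3 = 14.895
  [4.5→5.5]: (3.18+2.47)/2 × 1 = 2.825
  [5.5→6]: (2.47+2.18)/2 × 0.5 = 1.1625
  [6→8]: (2.18+1.32)/2 × 2 = 3.5
  Sum = 34.8175 µg/mL·hr
IV tail: 1.32/0.251 = 5.259; AUC_iv,0→∞ = 34.8175 + 5.259 = 40.0765 µg/mL·hr
Trapezoidal AUC_0→8 (subcutaneous injection):
  [0→0.5]: (0.00+5.99)/2 × 0.5 = 1.4975
  [0.5→3.5]: (5.99+10.64)/2 × 3 = 24.945
  [3.5→4]: (10.64+9.83)/2 × 0.5 = 5.1175
  [4→8]: (9.83+4.11)/2 × 4 = 27.88
  Sum = 59.44 µg/mL·hr
subcutaneous injection tail: 4.11/0.251 = 16.375; AUC_ev,0→∞ = 59.44 + 16.375 = 75.815 µg/mL·hr
F = (AUC_ev/D_ev)/(AUC_iv/D_iv) = (75.815/12.5)/(40.0765/5) = 6.0652/8.0153 = 0.7567

F = 0.757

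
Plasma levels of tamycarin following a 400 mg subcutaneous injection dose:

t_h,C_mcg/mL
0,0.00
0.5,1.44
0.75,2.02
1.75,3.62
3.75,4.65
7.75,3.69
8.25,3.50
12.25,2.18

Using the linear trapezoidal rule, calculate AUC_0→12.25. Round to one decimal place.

Trapezoidal AUC_0→12.25:
  [0→0.5]: (0.00+1.44)/2 × 0.5 = 0.36
  [0.5→0.75]: (1.44+2.02)/2 × 0.25 = 0.4325
  [0.75→1.75]: (2.02+3.62)/2 × 1 = 2.82
  [1.75→3.75]: (3.62+4.65)/2 × 2 = 8.27
  [3.75→7.75]: (4.65+3.69)/2 × 4 = 16.68
  [7.75→8.25]: (3.69+3.50)/2 × 0.5 = 1.7975
  [8.25→12.25]: (3.50+2.18)/2 × 4 = 11.36
  Sum = 41.72 mcg/mL·h

AUC = 41.7 mcg/mL·h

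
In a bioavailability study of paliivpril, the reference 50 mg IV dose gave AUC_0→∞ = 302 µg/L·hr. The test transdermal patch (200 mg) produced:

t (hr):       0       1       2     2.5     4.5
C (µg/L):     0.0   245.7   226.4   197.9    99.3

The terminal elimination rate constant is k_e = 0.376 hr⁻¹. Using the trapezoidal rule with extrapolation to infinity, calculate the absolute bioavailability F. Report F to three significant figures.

Trapezoidal AUC_0→4.5 (transdermal patch):
  [0→1]: (0.0+245.7)/2 × 1 = 122.85
  [1→2]: (245.7+226.4)/2 × 1 = 236.05
  [2→2.5]: (226.4+197.9)/2 × 0.5 = 106.075
  [2.5→4.5]: (197.9+99.3)/2 × 2 = 297.2
  Sum = 762.175 µg/L·hr
Tail: C_last/k_e = 99.3/0.376 = 264.096
AUC_0→∞ (transdermal patch) = 762.175 + 264.096 = 1026.271 µg/L·hr
F = (AUC_ev/D_ev)/(AUC_iv/D_iv) = (1026.271/200)/(302/50) = 5.131355/6.04 = 0.8496

F = 0.850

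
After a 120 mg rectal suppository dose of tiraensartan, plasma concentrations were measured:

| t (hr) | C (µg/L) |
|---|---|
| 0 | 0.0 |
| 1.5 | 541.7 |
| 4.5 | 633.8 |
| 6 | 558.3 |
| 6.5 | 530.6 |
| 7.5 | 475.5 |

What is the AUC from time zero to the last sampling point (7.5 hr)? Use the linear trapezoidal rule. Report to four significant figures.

AUC = 3839 µg/L·hr

Trapezoidal AUC_0→7.5:
  [0→1.5]: (0.0+541.7)/2 × 1.5 = 406.275
  [1.5→4.5]: (541.7+633.8)/2 × 3 = 1763.25
  [4.5→6]: (633.8+558.3)/2 × 1.5 = 894.075
  [6→6.5]: (558.3+530.6)/2 × 0.5 = 272.225
  [6.5→7.5]: (530.6+475.5)/2 × 1 = 503.05
  Sum = 3838.875 µg/L·hr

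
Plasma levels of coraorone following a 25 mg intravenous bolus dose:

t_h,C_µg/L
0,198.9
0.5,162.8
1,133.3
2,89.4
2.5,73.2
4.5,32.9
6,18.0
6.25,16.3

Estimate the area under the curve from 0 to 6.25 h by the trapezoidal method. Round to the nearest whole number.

Trapezoidal AUC_0→6.25:
  [0→0.5]: (198.9+162.8)/2 × 0.5 = 90.425
  [0.5→1]: (162.8+133.3)/2 × 0.5 = 74.025
  [1→2]: (133.3+89.4)/2 × 1 = 111.35
  [2→2.5]: (89.4+73.2)/2 × 0.5 = 40.65
  [2.5→4.5]: (73.2+32.9)/2 × 2 = 106.1
  [4.5→6]: (32.9+18.0)/2 × 1.5 = 38.175
  [6→6.25]: (18.0+16.3)/2 × 0.25 = 4.2875
  Sum = 465.0125 µg/L·h

AUC = 465 µg/L·h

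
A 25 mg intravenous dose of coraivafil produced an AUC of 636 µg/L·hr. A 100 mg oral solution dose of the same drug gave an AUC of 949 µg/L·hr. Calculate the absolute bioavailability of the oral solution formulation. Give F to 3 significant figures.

F = (AUC_ev / D_ev) / (AUC_iv / D_iv)
  = (949/100) / (636/25)
  = 9.49 / 25.44 = 0.3730

F = 0.373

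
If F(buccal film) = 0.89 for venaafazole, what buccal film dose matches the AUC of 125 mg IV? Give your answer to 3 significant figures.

For equal systemic exposure: F × D_ev = D_iv
D_ev = D_iv / F = 125 / 0.89 = 140.449 mg

D_buccal = 140 mg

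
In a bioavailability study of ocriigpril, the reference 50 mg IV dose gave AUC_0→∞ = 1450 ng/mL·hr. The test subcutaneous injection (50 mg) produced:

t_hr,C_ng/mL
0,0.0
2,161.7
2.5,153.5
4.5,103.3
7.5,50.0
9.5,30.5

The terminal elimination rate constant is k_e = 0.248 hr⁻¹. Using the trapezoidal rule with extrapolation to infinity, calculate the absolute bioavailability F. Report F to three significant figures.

F = 0.642

Trapezoidal AUC_0→9.5 (subcutaneous injection):
  [0→2]: (0.0+161.7)/2 × 2 = 161.7
  [2→2.5]: (161.7+153.5)/2 × 0.5 = 78.8
  [2.5→4.5]: (153.5+103.3)/2 × 2 = 256.8
  [4.5→7.5]: (103.3+50.0)/2 × 3 = 229.95
  [7.5→9.5]: (50.0+30.5)/2 × 2 = 80.5
  Sum = 807.75 ng/mL·hr
Tail: C_last/k_e = 30.5/0.248 = 122.984
AUC_0→∞ (subcutaneous injection) = 807.75 + 122.984 = 930.734 ng/mL·hr
F = (AUC_ev/D_ev)/(AUC_iv/D_iv) = (930.734/50)/(1450/50) = 18.61468/29 = 0.6419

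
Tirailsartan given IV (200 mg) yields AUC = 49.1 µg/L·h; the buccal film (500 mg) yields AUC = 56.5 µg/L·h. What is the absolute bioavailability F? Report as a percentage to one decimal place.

F = (AUC_ev / D_ev) / (AUC_iv / D_iv)
  = (56.5/500) / (49.1/200)
  = 0.113 / 0.2455 = 0.4603
  = 46.03%

F = 46.0%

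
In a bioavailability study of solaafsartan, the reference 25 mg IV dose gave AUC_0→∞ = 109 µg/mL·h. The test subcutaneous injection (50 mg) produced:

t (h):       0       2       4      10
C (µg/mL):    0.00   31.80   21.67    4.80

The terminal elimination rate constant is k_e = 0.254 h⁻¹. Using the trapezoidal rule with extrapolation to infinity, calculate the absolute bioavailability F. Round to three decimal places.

F = 0.842

Trapezoidal AUC_0→10 (subcutaneous injection):
  [0→2]: (0.00+31.80)/2 × 2 = 31.8
  [2→4]: (31.80+21.67)/2 × 2 = 53.47
  [4→10]: (21.67+4.80)/2 × 6 = 79.41
  Sum = 164.68 µg/mL·h
Tail: C_last/k_e = 4.80/0.254 = 18.898
AUC_0→∞ (subcutaneous injection) = 164.68 + 18.898 = 183.578 µg/mL·h
F = (AUC_ev/D_ev)/(AUC_iv/D_iv) = (183.578/50)/(109/25) = 3.67156/4.36 = 0.8421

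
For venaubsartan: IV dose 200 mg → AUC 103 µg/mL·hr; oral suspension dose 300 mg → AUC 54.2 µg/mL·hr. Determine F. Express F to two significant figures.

F = (AUC_ev / D_ev) / (AUC_iv / D_iv)
  = (54.2/300) / (103/200)
  = 0.180667 / 0.515 = 0.3508

F = 0.35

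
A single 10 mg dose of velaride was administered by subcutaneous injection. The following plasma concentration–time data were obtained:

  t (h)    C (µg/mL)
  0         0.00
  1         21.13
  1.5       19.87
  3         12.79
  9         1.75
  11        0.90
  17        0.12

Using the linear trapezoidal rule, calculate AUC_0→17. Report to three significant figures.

Trapezoidal AUC_0→17:
  [0→1]: (0.00+21.13)/2 × 1 = 10.565
  [1→1.5]: (21.13+19.87)/2 × 0.5 = 10.25
  [1.5→3]: (19.87+12.79)/2 × 1.5 = 24.495
  [3→9]: (12.79+1.75)/2 × 6 = 43.62
  [9→11]: (1.75+0.90)/2 × 2 = 2.65
  [11→17]: (0.90+0.12)/2 × 6 = 3.06
  Sum = 94.64 µg/mL·h

AUC = 94.6 µg/mL·h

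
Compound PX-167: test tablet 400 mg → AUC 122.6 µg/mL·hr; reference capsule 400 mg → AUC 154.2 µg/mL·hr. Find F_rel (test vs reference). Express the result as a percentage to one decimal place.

F_rel = 79.5%

F_rel = (AUC_test/D_test) / (AUC_ref/D_ref)
      = (122.6/400) / (154.2/400)
      = 0.3065 / 0.3855 = 0.7951 = 79.51%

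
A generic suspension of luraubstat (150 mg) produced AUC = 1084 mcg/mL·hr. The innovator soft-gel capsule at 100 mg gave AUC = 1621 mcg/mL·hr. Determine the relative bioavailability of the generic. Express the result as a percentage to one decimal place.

F_rel = 44.6%

F_rel = (AUC_test/D_test) / (AUC_ref/D_ref)
      = (1084/150) / (1621/100)
      = 7.22667 / 16.21 = 0.4458 = 44.58%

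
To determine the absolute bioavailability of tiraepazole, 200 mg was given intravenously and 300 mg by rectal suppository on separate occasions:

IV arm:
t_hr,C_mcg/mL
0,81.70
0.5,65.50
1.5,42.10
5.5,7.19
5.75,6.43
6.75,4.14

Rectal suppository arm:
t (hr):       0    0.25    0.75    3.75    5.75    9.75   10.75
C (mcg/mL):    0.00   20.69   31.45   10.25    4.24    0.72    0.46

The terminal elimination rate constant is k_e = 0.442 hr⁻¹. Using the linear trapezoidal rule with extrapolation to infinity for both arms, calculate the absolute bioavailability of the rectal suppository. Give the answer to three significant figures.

F = 0.338

Trapezoidal AUC_0→6.75 (IV):
  [0→0.5]: (81.70+65.50)/2 × 0.5 = 36.8
  [0.5→1.5]: (65.50+42.10)/2 × 1 = 53.8
  [1.5→5.5]: (42.10+7.19)/2 × 4 = 98.58
  [5.5→5.75]: (7.19+6.43)/2 × 0.25 = 1.7025
  [5.75→6.75]: (6.43+4.14)/2 × 1 = 5.285
  Sum = 196.1675 mcg/mL·hr
IV tail: 4.14/0.442 = 9.367; AUC_iv,0→∞ = 196.1675 + 9.367 = 205.5345 mcg/mL·hr
Trapezoidal AUC_0→10.75 (rectal suppository):
  [0→0.25]: (0.00+20.69)/2 × 0.25 = 2.58625
  [0.25→0.75]: (20.69+31.45)/2 × 0.5 = 13.035
  [0.75→3.75]: (31.45+10.25)/2 × 3 = 62.55
  [3.75→5.75]: (10.25+4.24)/2 × 2 = 14.49
  [5.75→9.75]: (4.24+0.72)/2 × 4 = 9.92
  [9.75→10.75]: (0.72+0.46)/2 × 1 = 0.59
  Sum = 103.17125 mcg/mL·hr
rectal suppository tail: 0.46/0.442 = 1.041; AUC_ev,0→∞ = 103.17125 + 1.041 = 104.21225 mcg/mL·hr
F = (AUC_ev/D_ev)/(AUC_iv/D_iv) = (104.21225/300)/(205.5345/200) = 0.347374/1.0276725 = 0.3380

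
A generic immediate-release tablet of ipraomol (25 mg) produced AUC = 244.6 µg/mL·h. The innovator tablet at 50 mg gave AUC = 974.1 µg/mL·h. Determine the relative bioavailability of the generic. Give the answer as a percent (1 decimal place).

F_rel = 50.2%

F_rel = (AUC_test/D_test) / (AUC_ref/D_ref)
      = (244.6/25) / (974.1/50)
      = 9.784 / 19.482 = 0.5022 = 50.22%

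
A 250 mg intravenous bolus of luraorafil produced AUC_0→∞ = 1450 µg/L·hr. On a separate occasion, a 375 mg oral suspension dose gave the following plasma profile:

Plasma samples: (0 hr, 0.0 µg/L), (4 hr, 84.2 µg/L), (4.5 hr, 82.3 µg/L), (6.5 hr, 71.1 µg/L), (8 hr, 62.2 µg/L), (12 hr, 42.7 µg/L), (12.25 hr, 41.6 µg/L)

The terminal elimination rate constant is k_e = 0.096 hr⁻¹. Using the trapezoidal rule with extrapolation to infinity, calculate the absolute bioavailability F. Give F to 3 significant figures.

F = 0.514

Trapezoidal AUC_0→12.25 (oral suspension):
  [0→4]: (0.0+84.2)/2 × 4 = 168.4
  [4→4.5]: (84.2+82.3)/2 × 0.5 = 41.625
  [4.5→6.5]: (82.3+71.1)/2 × 2 = 153.4
  [6.5→8]: (71.1+62.2)/2 × 1.5 = 99.975
  [8→12]: (62.2+42.7)/2 × 4 = 209.8
  [12→12.25]: (42.7+41.6)/2 × 0.25 = 10.5375
  Sum = 683.7375 µg/L·hr
Tail: C_last/k_e = 41.6/0.096 = 433.333
AUC_0→∞ (oral suspension) = 683.7375 + 433.333 = 1117.0705 µg/L·hr
F = (AUC_ev/D_ev)/(AUC_iv/D_iv) = (1117.0705/375)/(1450/250) = 2.97885/5.8 = 0.5136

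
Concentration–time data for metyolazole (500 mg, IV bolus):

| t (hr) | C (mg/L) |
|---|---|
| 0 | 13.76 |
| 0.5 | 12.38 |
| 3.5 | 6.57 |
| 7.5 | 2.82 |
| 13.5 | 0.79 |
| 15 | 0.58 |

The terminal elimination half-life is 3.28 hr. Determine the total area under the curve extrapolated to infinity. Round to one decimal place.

AUC = 68.3 mg/L·hr

Trapezoidal AUC_0→15:
  [0→0.5]: (13.76+12.38)/2 × 0.5 = 6.535
  [0.5→3.5]: (12.38+6.57)/2 × 3 = 28.425
  [3.5→7.5]: (6.57+2.82)/2 × 4 = 18.78
  [7.5→13.5]: (2.82+0.79)/2 × 6 = 10.83
  [13.5→15]: (0.79+0.58)/2 × 1.5 = 1.0275
  Sum = 65.5975 mg/L·hr
k_e = ln2 / t½ = 0.693147 / 3.28 = 0.2113 hr^-1
Extrapolated tail: C_last / k_e = 0.58 / 0.2113 = 2.745
AUC_0→∞ = 65.5975 + 2.745 = 68.3425 mg/L·hr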